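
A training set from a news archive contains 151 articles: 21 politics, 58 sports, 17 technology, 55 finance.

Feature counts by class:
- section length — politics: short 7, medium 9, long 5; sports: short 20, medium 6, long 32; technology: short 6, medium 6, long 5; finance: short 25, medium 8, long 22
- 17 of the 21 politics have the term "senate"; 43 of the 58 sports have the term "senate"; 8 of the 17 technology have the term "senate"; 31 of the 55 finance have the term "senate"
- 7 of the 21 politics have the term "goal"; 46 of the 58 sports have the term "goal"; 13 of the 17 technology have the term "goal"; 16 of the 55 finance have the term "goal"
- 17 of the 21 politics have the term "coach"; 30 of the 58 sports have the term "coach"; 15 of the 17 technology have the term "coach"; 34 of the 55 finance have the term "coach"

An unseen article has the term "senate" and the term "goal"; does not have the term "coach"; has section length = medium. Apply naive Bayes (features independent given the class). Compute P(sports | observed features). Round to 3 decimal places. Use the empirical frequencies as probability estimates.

0.583

politics: (21/151) × (9/21) × (17/21) × (7/21) × (4/21) ≈ 0.00306348
sports: (58/151) × (6/58) × (43/58) × (46/58) × (28/58) ≈ 0.0112791
technology: (17/151) × (6/17) × (8/17) × (13/17) × (2/17) ≈ 0.00168225
finance: (55/151) × (8/55) × (31/55) × (16/55) × (21/55) ≈ 0.00331685
P(sports | x) = 0.0112791 / 0.01934168 ≈ 0.583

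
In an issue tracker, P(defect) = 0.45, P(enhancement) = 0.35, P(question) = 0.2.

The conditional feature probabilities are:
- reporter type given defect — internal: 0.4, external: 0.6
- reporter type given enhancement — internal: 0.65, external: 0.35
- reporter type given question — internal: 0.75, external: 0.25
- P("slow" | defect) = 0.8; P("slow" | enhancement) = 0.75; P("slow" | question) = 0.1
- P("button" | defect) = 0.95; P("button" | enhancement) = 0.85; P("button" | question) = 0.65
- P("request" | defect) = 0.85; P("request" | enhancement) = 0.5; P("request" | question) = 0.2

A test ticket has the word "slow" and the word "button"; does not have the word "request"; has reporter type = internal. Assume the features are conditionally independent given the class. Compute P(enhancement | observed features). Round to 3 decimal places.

defect: 0.45 × 0.4 × 0.8 × 0.95 × (1−0.85) = 0.02052
enhancement: 0.35 × 0.65 × 0.75 × 0.85 × (1−0.5) = 0.072515625
question: 0.2 × 0.75 × 0.1 × 0.65 × (1−0.2) = 0.0078
P(enhancement | x) = 0.072515625 / 0.100835625 ≈ 0.719

0.719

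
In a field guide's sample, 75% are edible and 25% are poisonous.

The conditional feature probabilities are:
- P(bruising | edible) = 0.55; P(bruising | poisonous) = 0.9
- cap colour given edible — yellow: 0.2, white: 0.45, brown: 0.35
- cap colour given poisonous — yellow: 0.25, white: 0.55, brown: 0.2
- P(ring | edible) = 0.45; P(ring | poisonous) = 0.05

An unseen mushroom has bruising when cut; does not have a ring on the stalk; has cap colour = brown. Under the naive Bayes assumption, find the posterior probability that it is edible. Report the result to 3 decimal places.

edible: 0.75 × 0.55 × 0.35 × (1−0.45) = 0.07940625
poisonous: 0.25 × 0.9 × 0.2 × (1−0.05) = 0.04275
P(edible | x) = 0.07940625 / 0.12215625 ≈ 0.650

0.650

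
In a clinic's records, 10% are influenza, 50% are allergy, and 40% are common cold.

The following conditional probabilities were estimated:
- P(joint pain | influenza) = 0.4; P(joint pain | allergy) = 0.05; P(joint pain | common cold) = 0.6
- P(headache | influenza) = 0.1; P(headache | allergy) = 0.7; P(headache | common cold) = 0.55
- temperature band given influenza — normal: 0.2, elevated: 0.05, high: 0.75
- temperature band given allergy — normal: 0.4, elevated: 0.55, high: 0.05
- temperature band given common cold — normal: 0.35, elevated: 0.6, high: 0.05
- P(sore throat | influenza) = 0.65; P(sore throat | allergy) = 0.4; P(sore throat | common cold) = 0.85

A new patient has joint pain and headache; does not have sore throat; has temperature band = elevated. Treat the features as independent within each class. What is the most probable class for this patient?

influenza: 0.1 × 0.4 × 0.1 × 0.05 × (1−0.65) = 0.00007
allergy: 0.5 × 0.05 × 0.7 × 0.55 × (1−0.4) = 0.005775
common cold: 0.4 × 0.6 × 0.55 × 0.6 × (1−0.85) = 0.01188
Highest score → common cold.

common cold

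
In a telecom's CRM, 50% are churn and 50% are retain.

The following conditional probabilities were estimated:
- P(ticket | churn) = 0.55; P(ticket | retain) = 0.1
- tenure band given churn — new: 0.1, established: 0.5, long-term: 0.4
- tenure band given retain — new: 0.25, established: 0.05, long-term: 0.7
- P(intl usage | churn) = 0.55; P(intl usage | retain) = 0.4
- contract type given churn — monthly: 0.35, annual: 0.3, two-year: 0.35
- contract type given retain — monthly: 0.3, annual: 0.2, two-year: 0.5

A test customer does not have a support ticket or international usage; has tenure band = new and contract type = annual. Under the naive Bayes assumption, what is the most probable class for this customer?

churn: 0.5 × (1−0.55) × 0.1 × (1−0.55) × 0.3 = 0.0030375
retain: 0.5 × (1−0.1) × 0.25 × (1−0.4) × 0.2 = 0.0135
Highest score → retain.

retain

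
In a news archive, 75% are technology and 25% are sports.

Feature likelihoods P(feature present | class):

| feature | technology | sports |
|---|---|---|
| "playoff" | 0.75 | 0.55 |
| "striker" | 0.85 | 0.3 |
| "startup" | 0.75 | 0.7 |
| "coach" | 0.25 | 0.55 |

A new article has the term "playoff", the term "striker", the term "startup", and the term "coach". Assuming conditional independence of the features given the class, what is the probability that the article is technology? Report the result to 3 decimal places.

0.850

technology: 0.75 × 0.75 × 0.85 × 0.75 × 0.25 = 0.0896484375
sports: 0.25 × 0.55 × 0.3 × 0.7 × 0.55 = 0.01588125
P(technology | x) = 0.0896484375 / 0.1055296875 ≈ 0.850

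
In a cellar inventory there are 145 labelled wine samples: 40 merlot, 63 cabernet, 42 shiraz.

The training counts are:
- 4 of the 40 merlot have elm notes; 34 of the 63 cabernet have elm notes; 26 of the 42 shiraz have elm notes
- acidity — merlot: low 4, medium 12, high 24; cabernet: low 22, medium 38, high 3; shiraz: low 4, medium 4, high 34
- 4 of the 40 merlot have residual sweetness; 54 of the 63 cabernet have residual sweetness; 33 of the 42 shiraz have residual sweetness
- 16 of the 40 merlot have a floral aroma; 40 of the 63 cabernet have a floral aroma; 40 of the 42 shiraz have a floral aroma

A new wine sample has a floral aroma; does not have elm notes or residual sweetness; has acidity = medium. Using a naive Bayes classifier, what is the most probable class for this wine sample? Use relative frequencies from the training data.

merlot: (40/145) × (36/40) × (12/40) × (36/40) × (16/40) ≈ 0.0268138
cabernet: (63/145) × (29/63) × (38/63) × (9/63) × (40/63) ≈ 0.0109419
shiraz: (42/145) × (16/42) × (4/42) × (9/42) × (40/42) ≈ 0.0021447
Highest score → merlot.

merlot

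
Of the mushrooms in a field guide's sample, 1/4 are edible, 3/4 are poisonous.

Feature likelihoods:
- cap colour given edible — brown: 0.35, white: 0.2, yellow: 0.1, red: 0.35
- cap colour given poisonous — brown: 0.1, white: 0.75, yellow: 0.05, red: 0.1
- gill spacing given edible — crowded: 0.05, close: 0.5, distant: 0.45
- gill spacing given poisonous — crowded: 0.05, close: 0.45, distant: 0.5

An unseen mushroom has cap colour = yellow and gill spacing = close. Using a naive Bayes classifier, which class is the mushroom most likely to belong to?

poisonous

edible: 0.25 × 0.1 × 0.5 = 0.0125
poisonous: 0.75 × 0.05 × 0.45 = 0.016875
Highest score → poisonous.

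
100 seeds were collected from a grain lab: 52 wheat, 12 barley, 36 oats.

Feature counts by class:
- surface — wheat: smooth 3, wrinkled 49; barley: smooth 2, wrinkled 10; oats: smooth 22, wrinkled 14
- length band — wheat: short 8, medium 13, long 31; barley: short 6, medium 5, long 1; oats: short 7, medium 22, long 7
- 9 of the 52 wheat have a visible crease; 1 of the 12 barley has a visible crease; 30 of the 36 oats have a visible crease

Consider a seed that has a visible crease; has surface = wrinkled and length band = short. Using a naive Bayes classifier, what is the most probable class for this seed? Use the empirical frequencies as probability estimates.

oats

wheat: (52/100) × (49/52) × (8/52) × (9/52) ≈ 0.0130473
barley: (12/100) × (10/12) × (6/12) × (1/12) ≈ 0.00416667
oats: (36/100) × (14/36) × (7/36) × (30/36) ≈ 0.0226852
Highest score → oats.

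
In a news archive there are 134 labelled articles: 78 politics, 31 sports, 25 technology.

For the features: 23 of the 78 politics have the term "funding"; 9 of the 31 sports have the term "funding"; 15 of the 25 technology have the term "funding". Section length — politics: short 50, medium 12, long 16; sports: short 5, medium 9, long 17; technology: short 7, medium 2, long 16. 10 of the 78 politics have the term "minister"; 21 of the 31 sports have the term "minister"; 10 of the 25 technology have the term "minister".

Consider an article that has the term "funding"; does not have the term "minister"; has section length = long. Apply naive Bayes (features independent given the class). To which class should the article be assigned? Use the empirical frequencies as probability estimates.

technology

politics: (78/134) × (23/78) × (16/78) × (68/78) ≈ 0.0306947
sports: (31/134) × (9/31) × (17/31) × (10/31) ≈ 0.0118813
technology: (25/134) × (15/25) × (16/25) × (15/25) ≈ 0.0429851
Highest score → technology.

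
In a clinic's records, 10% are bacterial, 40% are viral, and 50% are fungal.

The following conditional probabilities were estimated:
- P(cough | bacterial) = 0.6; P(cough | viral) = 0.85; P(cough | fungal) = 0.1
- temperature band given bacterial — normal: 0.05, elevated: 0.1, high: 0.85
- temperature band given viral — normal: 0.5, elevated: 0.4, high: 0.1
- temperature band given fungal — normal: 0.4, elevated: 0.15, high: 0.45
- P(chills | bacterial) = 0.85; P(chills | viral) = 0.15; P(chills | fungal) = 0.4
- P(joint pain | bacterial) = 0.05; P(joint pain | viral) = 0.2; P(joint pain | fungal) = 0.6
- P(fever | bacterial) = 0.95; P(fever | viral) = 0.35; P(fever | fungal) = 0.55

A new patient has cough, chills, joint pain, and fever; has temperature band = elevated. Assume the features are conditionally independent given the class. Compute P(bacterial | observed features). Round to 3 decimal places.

0.091

bacterial: 0.1 × 0.6 × 0.1 × 0.85 × 0.05 × 0.95 = 0.00024225
viral: 0.4 × 0.85 × 0.4 × 0.15 × 0.2 × 0.35 = 0.001428
fungal: 0.5 × 0.1 × 0.15 × 0.4 × 0.6 × 0.55 = 0.00099
P(bacterial | x) = 0.00024225 / 0.00266025 ≈ 0.091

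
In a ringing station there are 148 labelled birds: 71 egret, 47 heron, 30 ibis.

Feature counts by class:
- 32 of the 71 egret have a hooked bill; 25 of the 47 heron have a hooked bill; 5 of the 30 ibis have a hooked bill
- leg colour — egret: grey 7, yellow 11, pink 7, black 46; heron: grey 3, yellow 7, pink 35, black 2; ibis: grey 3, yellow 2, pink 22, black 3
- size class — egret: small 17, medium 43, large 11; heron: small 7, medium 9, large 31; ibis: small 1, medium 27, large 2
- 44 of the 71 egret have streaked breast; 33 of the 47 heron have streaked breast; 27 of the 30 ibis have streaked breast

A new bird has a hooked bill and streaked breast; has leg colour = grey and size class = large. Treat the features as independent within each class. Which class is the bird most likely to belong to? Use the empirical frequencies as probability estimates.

heron

egret: (71/148) × (32/71) × (7/71) × (11/71) × (44/71) ≈ 0.00204671
heron: (47/148) × (25/47) × (3/47) × (31/47) × (33/47) ≈ 0.00499323
ibis: (30/148) × (5/30) × (3/30) × (2/30) × (27/30) ≈ 0.000202703
Highest score → heron.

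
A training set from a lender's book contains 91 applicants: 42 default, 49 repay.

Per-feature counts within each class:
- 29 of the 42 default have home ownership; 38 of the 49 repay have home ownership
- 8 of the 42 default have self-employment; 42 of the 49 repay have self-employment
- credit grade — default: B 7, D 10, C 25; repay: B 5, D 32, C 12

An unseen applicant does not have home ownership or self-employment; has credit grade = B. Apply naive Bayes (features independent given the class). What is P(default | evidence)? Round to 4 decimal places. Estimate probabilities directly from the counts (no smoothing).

default: (42/91) × (13/42) × (34/42) × (7/42) ≈ 0.0192744
repay: (49/91) × (11/49) × (7/49) × (5/49) ≈ 0.00176209
P(default | x) = 0.0192744 / 0.02103649 ≈ 0.9162

0.9162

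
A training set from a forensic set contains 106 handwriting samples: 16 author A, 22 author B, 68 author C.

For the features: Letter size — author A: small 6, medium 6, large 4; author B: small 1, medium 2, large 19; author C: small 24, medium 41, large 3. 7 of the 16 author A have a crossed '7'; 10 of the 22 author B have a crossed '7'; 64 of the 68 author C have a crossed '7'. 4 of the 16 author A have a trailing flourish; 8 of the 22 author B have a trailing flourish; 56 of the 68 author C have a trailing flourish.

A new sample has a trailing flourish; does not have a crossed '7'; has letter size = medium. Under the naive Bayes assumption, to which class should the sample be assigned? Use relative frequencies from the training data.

author C

author A: (16/106) × (6/16) × (9/16) × (4/16) ≈ 0.00795991
author B: (22/106) × (2/22) × (12/22) × (8/22) ≈ 0.0037424
author C: (68/106) × (41/68) × (4/68) × (56/68) ≈ 0.0187374
Highest score → author C.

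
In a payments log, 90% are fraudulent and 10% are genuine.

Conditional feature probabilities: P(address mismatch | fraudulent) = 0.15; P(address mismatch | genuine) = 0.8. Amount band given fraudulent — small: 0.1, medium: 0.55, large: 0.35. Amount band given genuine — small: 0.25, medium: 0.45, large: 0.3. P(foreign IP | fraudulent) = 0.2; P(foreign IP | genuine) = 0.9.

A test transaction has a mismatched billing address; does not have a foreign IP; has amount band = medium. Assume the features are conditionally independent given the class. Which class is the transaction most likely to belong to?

fraudulent: 0.9 × 0.15 × 0.55 × (1−0.2) = 0.0594
genuine: 0.1 × 0.8 × 0.45 × (1−0.9) = 0.0036
Highest score → fraudulent.

fraudulent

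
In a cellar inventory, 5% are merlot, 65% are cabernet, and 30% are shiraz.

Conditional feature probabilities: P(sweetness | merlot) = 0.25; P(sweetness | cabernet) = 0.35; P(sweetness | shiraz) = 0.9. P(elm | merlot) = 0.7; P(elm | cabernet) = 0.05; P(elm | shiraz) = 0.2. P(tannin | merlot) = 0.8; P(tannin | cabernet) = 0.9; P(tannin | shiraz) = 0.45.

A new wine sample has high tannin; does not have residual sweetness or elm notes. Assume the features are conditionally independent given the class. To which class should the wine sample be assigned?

cabernet

merlot: 0.05 × (1−0.25) × (1−0.7) × 0.8 = 0.009
cabernet: 0.65 × (1−0.35) × (1−0.05) × 0.9 = 0.3612375
shiraz: 0.3 × (1−0.9) × (1−0.2) × 0.45 = 0.0108
Highest score → cabernet.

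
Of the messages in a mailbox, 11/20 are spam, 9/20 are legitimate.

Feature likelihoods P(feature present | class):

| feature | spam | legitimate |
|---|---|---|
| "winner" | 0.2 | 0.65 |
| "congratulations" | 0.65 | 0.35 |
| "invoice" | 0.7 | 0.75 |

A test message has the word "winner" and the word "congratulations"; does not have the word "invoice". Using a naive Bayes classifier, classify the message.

legitimate

spam: 0.55 × 0.2 × 0.65 × (1−0.7) = 0.02145
legitimate: 0.45 × 0.65 × 0.35 × (1−0.75) = 0.02559375
Highest score → legitimate.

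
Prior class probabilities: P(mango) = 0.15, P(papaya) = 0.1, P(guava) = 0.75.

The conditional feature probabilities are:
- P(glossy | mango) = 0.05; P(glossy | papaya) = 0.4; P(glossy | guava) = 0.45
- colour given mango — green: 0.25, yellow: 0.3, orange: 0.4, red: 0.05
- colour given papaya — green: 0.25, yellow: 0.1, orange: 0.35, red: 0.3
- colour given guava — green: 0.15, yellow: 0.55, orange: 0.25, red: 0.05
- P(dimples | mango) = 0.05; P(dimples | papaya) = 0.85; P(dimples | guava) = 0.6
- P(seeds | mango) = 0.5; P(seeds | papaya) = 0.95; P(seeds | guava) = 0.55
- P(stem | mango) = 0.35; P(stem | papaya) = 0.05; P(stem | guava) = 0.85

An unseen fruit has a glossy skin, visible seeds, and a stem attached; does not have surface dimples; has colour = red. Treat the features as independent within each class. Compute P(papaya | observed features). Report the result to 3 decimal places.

mango: 0.15 × 0.05 × 0.05 × (1−0.05) × 0.5 × 0.35 = 0.00006234375
papaya: 0.1 × 0.4 × 0.3 × (1−0.85) × 0.95 × 0.05 = 0.0000855
guava: 0.75 × 0.45 × 0.05 × (1−0.6) × 0.55 × 0.85 = 0.003155625
P(papaya | x) = 0.0000855 / 0.00330346875 ≈ 0.026

0.026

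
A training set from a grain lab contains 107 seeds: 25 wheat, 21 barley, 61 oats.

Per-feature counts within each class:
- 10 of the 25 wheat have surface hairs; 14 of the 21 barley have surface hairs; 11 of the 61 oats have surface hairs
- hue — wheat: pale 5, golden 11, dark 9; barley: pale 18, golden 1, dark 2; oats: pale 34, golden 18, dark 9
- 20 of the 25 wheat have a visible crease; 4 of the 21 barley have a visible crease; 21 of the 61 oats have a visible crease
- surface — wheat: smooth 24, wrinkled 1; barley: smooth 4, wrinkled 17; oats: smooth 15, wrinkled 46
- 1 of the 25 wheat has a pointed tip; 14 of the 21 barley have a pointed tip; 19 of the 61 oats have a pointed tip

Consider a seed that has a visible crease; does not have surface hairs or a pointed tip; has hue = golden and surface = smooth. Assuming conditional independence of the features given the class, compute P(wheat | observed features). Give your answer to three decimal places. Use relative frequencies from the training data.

0.849

wheat: (25/107) × (15/25) × (11/25) × (20/25) × (24/25) × (24/25) ≈ 0.0454771
barley: (21/107) × (7/21) × (1/21) × (4/21) × (4/21) × (7/21) ≈ 0.0000376752
oats: (61/107) × (50/61) × (18/61) × (21/61) × (15/61) × (42/61) ≈ 0.0080371
P(wheat | x) = 0.0454771 / 0.0535518752 ≈ 0.849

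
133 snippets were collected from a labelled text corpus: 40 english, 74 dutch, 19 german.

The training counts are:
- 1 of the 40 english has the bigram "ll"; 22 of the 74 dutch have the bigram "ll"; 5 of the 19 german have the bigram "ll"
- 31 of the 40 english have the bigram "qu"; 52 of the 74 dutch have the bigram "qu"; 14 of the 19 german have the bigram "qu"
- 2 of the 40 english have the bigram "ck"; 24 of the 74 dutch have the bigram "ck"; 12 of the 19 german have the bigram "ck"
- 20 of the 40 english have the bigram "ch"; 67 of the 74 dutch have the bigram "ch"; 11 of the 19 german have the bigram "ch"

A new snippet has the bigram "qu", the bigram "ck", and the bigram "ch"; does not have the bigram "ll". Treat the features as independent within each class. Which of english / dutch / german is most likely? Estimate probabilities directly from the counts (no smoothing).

dutch

english: (40/133) × (39/40) × (31/40) × (2/40) × (20/40) ≈ 0.00568139
dutch: (74/133) × (52/74) × (52/74) × (24/74) × (67/74) ≈ 0.0806763
german: (19/133) × (14/19) × (14/19) × (12/19) × (11/19) ≈ 0.0283607
Highest score → dutch.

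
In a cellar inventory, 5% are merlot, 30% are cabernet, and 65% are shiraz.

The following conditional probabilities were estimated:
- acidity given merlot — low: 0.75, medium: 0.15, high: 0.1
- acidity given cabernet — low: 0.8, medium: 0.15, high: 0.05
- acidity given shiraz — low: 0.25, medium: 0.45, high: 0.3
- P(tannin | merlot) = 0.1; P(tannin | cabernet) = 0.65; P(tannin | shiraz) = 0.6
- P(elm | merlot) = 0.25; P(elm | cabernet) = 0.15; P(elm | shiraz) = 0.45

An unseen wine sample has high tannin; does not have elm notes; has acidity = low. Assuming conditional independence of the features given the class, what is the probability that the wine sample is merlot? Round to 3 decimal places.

0.015

merlot: 0.05 × 0.75 × 0.1 × (1−0.25) = 0.0028125
cabernet: 0.3 × 0.8 × 0.65 × (1−0.15) = 0.1326
shiraz: 0.65 × 0.25 × 0.6 × (1−0.45) = 0.053625
P(merlot | x) = 0.0028125 / 0.1890375 ≈ 0.015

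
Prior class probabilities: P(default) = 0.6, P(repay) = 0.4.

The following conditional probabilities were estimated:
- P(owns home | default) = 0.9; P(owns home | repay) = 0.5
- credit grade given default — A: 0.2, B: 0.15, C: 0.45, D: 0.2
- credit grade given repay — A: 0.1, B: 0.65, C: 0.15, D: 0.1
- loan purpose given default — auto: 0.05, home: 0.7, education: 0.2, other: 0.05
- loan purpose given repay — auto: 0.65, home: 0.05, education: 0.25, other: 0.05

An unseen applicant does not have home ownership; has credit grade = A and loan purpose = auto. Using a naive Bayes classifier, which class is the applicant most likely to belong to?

default: 0.6 × (1−0.9) × 0.2 × 0.05 = 0.0006
repay: 0.4 × (1−0.5) × 0.1 × 0.65 = 0.013
Highest score → repay.

repay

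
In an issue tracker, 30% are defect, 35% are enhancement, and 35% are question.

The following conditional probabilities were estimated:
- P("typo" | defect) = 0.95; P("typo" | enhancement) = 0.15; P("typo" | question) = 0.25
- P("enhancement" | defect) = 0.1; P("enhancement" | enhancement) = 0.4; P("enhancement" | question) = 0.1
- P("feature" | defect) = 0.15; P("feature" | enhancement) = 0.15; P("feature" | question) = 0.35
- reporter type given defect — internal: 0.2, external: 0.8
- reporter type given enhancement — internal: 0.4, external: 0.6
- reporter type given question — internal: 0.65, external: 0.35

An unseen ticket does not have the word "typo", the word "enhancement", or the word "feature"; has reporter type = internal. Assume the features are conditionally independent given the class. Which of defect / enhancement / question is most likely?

question

defect: 0.3 × (1−0.95) × (1−0.1) × (1−0.15) × 0.2 = 0.002295
enhancement: 0.35 × (1−0.15) × (1−0.4) × (1−0.15) × 0.4 = 0.06069
question: 0.35 × (1−0.25) × (1−0.1) × (1−0.35) × 0.65 = 0.099815625
Highest score → question.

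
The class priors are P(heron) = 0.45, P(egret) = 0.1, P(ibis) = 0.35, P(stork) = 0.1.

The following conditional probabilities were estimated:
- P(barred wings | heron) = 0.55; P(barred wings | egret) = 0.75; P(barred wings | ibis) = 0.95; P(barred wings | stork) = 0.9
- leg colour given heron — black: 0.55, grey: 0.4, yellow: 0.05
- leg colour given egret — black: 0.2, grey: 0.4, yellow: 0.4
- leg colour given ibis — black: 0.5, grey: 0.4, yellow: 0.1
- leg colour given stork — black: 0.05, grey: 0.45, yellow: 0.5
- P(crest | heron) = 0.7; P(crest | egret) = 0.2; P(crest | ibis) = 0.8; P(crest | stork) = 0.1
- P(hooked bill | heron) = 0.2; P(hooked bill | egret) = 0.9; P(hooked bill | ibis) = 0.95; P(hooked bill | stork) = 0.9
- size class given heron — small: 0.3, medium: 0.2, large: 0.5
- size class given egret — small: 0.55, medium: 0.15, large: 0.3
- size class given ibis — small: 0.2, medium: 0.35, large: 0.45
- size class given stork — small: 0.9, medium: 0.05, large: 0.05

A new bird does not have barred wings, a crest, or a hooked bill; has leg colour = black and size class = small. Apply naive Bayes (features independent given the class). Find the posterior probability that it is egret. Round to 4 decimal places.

heron: 0.45 × (1−0.55) × 0.55 × (1−0.7) × (1−0.2) × 0.3 = 0.008019
egret: 0.1 × (1−0.75) × 0.2 × (1−0.2) × (1−0.9) × 0.55 = 0.00022
ibis: 0.35 × (1−0.95) × 0.5 × (1−0.8) × (1−0.95) × 0.2 = 0.0000175
stork: 0.1 × (1−0.9) × 0.05 × (1−0.1) × (1−0.9) × 0.9 = 0.0000405
P(egret | x) = 0.00022 / 0.008297 ≈ 0.0265

0.0265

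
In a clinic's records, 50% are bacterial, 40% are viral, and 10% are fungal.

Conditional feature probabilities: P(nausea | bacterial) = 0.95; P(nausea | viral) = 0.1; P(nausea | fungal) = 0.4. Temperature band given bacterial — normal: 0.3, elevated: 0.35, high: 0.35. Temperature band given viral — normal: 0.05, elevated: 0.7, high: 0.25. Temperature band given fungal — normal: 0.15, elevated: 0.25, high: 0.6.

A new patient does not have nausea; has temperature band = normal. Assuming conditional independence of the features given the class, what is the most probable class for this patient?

bacterial: 0.5 × (1−0.95) × 0.3 = 0.0075
viral: 0.4 × (1−0.1) × 0.05 = 0.018
fungal: 0.1 × (1−0.4) × 0.15 = 0.009
Highest score → viral.

viral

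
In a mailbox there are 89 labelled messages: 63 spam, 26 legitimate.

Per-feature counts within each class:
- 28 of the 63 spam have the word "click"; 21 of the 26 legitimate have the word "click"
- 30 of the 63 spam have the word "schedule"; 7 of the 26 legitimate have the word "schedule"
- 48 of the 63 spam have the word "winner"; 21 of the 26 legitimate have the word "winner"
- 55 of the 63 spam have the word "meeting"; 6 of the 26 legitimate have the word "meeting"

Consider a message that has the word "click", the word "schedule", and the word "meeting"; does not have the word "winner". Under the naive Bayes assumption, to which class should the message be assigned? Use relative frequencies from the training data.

spam: (63/89) × (28/63) × (30/63) × (15/63) × (55/63) ≈ 0.0311402
legitimate: (26/89) × (21/26) × (7/26) × (5/26) × (6/26) ≈ 0.00281922
Highest score → spam.

spam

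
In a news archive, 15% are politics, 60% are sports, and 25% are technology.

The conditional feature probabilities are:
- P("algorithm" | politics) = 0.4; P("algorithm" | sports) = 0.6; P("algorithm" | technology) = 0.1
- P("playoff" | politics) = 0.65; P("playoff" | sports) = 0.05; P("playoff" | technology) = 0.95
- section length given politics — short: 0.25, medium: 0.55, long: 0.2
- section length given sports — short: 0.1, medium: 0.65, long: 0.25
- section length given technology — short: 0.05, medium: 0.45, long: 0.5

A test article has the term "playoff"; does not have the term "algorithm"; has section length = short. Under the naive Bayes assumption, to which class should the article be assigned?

politics: 0.15 × (1−0.4) × 0.65 × 0.25 = 0.014625
sports: 0.6 × (1−0.6) × 0.05 × 0.1 = 0.0012
technology: 0.25 × (1−0.1) × 0.95 × 0.05 = 0.0106875
Highest score → politics.

politics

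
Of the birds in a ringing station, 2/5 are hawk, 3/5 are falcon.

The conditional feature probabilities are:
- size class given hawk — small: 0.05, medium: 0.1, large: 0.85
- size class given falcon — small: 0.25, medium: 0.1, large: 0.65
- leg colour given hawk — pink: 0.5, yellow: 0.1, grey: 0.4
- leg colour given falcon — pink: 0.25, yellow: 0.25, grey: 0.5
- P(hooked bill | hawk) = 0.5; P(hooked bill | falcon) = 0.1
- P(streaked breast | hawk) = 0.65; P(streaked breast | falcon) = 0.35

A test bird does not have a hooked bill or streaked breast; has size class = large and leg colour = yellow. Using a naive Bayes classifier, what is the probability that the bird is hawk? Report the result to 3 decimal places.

hawk: 0.4 × 0.85 × 0.1 × (1−0.5) × (1−0.65) = 0.00595
falcon: 0.6 × 0.65 × 0.25 × (1−0.1) × (1−0.35) = 0.0570375
P(hawk | x) = 0.00595 / 0.0629875 ≈ 0.094

0.094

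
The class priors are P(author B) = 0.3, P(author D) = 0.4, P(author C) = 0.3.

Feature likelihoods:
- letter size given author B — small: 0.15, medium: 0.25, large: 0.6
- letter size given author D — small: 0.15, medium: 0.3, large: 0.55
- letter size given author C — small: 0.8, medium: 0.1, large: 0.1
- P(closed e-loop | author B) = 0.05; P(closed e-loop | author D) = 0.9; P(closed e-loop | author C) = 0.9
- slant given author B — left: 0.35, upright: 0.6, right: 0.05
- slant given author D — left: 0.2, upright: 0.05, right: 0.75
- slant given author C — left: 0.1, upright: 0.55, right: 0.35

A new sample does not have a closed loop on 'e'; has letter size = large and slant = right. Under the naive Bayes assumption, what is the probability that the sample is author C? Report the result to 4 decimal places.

0.0402

author B: 0.3 × 0.6 × (1−0.05) × 0.05 = 0.00855
author D: 0.4 × 0.55 × (1−0.9) × 0.75 = 0.0165
author C: 0.3 × 0.1 × (1−0.9) × 0.35 = 0.00105
P(author C | x) = 0.00105 / 0.0261 ≈ 0.0402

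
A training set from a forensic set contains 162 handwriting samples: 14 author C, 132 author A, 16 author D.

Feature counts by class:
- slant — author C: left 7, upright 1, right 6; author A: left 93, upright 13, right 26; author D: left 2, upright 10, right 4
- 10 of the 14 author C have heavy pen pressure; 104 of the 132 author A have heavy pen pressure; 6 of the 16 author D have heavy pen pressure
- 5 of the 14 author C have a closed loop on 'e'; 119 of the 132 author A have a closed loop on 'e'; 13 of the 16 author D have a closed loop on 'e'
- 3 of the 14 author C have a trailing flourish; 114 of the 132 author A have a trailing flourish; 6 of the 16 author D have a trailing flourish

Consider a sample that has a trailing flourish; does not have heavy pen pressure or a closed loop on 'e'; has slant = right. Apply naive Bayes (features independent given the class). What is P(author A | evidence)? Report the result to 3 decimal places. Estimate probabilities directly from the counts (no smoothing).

0.532

author C: (14/162) × (6/14) × (4/14) × (9/14) × (3/14) ≈ 0.00145773
author A: (132/162) × (26/132) × (28/132) × (13/132) × (114/132) ≈ 0.00289563
author D: (16/162) × (4/16) × (10/16) × (3/16) × (6/16) ≈ 0.00108507
P(author A | x) = 0.00289563 / 0.00543843 ≈ 0.532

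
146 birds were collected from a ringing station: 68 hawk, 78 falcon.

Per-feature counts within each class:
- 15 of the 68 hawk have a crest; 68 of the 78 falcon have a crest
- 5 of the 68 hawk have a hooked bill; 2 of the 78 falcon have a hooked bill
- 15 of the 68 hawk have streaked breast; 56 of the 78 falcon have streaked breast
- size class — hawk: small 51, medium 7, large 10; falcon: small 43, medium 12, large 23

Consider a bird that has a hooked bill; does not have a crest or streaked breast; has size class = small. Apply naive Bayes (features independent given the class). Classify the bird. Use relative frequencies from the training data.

hawk: (68/146) × (53/68) × (5/68) × (53/68) × (51/68) ≈ 0.0156032
falcon: (78/146) × (10/78) × (2/78) × (22/78) × (43/78) ≈ 0.000273077
Highest score → hawk.

hawk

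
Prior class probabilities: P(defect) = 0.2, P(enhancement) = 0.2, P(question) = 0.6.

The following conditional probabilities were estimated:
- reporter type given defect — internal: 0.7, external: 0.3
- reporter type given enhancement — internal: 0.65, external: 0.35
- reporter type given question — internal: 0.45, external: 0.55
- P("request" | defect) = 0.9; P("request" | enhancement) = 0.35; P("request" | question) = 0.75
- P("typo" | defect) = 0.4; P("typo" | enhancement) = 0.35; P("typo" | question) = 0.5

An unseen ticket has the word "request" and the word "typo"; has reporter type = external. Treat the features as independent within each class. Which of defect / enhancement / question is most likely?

question

defect: 0.2 × 0.3 × 0.9 × 0.4 = 0.0216
enhancement: 0.2 × 0.35 × 0.35 × 0.35 = 0.008575
question: 0.6 × 0.55 × 0.75 × 0.5 = 0.12375
Highest score → question.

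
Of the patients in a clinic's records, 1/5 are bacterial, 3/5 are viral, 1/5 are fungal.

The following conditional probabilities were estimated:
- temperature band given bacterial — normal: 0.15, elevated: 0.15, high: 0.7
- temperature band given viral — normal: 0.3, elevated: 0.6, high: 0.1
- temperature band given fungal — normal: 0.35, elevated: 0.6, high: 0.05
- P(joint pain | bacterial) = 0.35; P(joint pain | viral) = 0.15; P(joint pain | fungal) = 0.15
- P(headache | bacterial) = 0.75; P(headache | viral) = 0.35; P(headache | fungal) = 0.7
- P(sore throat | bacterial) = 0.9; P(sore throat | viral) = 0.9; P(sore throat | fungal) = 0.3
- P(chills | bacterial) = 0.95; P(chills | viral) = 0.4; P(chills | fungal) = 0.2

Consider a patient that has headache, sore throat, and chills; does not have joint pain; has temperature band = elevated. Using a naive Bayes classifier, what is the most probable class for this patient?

viral

bacterial: 0.2 × 0.15 × (1−0.35) × 0.75 × 0.9 × 0.95 = 0.012504375
viral: 0.6 × 0.6 × (1−0.15) × 0.35 × 0.9 × 0.4 = 0.038556
fungal: 0.2 × 0.6 × (1−0.15) × 0.7 × 0.3 × 0.2 = 0.004284
Highest score → viral.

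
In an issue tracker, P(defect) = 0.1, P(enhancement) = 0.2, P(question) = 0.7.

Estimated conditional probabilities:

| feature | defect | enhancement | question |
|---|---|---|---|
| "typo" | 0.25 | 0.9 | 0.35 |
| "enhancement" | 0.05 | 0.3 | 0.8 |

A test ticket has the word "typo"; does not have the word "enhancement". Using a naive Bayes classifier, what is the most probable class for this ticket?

defect: 0.1 × 0.25 × (1−0.05) = 0.02375
enhancement: 0.2 × 0.9 × (1−0.3) = 0.126
question: 0.7 × 0.35 × (1−0.8) = 0.049
Highest score → enhancement.

enhancement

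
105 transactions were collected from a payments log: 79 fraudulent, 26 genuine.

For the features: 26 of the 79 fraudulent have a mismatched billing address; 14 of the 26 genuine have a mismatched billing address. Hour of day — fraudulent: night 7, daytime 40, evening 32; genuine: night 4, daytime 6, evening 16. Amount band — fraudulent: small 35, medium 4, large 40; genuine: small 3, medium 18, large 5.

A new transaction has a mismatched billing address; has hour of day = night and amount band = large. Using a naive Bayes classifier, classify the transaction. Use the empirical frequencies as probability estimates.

fraudulent

fraudulent: (79/105) × (26/79) × (7/79) × (40/79) ≈ 0.0111093
genuine: (26/105) × (14/26) × (4/26) × (5/26) ≈ 0.00394477
Highest score → fraudulent.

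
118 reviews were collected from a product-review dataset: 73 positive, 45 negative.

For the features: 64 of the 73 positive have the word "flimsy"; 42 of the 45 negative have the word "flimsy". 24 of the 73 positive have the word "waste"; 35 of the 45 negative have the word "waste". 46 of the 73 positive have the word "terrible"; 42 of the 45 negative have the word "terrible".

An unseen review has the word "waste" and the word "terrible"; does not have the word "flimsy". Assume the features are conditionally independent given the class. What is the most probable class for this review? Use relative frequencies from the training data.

negative

positive: (73/118) × (9/73) × (24/73) × (46/73) ≈ 0.015801
negative: (45/118) × (3/45) × (35/45) × (42/45) ≈ 0.0184557
Highest score → negative.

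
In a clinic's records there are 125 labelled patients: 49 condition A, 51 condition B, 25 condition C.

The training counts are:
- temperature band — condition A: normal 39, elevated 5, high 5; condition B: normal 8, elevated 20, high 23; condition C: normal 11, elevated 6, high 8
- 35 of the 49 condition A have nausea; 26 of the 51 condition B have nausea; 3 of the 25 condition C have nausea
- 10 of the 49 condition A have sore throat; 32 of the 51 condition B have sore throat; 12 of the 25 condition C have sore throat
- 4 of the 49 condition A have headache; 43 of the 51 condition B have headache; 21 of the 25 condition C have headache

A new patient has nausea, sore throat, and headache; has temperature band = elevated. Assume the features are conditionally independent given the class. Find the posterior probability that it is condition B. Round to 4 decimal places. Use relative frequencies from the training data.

condition A: (49/125) × (5/49) × (35/49) × (10/49) × (4/49) ≈ 0.000475992
condition B: (51/125) × (20/51) × (26/51) × (32/51) × (43/51) ≈ 0.043152
condition C: (25/125) × (6/25) × (3/25) × (12/25) × (21/25) = 0.002322432
P(condition B | x) = 0.043152 / 0.045950424 ≈ 0.9391

0.9391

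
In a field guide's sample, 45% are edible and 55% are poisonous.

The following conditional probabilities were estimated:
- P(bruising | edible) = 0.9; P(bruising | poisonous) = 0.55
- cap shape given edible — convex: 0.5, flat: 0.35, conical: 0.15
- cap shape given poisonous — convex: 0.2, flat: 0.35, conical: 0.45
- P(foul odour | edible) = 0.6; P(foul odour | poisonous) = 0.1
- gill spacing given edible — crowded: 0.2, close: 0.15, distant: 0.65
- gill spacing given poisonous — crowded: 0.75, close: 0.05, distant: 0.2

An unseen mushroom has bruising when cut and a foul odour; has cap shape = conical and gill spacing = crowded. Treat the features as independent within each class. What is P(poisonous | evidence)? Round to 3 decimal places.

edible: 0.45 × 0.9 × 0.15 × 0.6 × 0.2 = 0.00729
poisonous: 0.55 × 0.55 × 0.45 × 0.1 × 0.75 = 0.010209375
P(poisonous | x) = 0.010209375 / 0.017499375 ≈ 0.583

0.583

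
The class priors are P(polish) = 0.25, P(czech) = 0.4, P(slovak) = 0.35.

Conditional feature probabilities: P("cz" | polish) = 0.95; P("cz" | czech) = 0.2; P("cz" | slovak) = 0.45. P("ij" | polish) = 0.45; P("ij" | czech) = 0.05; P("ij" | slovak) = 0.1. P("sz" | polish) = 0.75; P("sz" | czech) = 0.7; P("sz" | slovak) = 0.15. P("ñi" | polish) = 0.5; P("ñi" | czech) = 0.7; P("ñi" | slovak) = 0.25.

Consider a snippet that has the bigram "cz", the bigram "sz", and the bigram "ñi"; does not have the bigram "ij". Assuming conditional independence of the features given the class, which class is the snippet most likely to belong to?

polish: 0.25 × 0.95 × (1−0.45) × 0.75 × 0.5 = 0.048984375
czech: 0.4 × 0.2 × (1−0.05) × 0.7 × 0.7 = 0.03724
slovak: 0.35 × 0.45 × (1−0.1) × 0.15 × 0.25 = 0.005315625
Highest score → polish.

polish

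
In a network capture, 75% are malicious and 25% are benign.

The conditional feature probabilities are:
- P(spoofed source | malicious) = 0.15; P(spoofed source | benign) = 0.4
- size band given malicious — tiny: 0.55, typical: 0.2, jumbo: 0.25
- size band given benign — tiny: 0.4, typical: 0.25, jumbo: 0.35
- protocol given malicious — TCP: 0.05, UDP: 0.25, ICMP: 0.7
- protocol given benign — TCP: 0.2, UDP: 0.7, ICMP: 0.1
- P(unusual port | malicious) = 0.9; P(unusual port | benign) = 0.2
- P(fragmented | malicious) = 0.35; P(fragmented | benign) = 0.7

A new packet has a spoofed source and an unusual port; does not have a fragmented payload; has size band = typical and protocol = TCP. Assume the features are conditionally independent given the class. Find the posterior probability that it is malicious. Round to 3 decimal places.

malicious: 0.75 × 0.15 × 0.2 × 0.05 × 0.9 × (1−0.35) = 0.000658125
benign: 0.25 × 0.4 × 0.25 × 0.2 × 0.2 × (1−0.7) = 0.0003
P(malicious | x) = 0.000658125 / 0.000958125 ≈ 0.687

0.687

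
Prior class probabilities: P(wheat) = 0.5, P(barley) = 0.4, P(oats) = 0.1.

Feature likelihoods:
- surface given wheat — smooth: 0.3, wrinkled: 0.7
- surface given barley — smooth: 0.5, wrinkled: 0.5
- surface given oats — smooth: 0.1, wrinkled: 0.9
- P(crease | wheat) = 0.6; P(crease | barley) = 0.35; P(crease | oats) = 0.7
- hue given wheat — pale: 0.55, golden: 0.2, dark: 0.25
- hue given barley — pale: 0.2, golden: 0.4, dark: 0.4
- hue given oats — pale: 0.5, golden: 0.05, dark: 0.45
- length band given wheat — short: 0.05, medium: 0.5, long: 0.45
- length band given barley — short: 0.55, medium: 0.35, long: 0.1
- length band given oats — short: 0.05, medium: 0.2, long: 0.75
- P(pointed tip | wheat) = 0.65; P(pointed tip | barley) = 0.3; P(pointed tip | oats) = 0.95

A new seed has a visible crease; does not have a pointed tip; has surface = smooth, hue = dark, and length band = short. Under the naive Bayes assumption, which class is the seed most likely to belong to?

barley

wheat: 0.5 × 0.3 × 0.6 × 0.25 × 0.05 × (1−0.65) = 0.00039375
barley: 0.4 × 0.5 × 0.35 × 0.4 × 0.55 × (1−0.3) = 0.01078
oats: 0.1 × 0.1 × 0.7 × 0.45 × 0.05 × (1−0.95) = 0.000007875
Highest score → barley.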